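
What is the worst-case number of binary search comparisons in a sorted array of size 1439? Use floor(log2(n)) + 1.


Binary search halves the search space each step.
Maximum comparisons = floor(log2(1439)) + 1
log2(1439) = 10.4909
floor(log2(1439)) = 10, so 10 + 1 = 11
Final answer: 11


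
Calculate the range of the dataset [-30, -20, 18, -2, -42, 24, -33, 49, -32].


Maximum value: 49
Minimum value: -42
Range = 49 - (-42) = 91
Final answer: 91


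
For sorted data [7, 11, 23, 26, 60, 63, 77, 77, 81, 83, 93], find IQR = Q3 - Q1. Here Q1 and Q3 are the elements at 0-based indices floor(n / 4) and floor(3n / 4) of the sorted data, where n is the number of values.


The data has n = 11 elements.
Q1 index = floor(11 / 4) = floor(2.75) = 2; Q3 index = floor(3 * 11 / 4) = floor(8.25) = 8
Q1 = element at index 2 = 23
Q3 = element at index 8 = 81
IQR = 81 - 23 = 58
Final answer: 58


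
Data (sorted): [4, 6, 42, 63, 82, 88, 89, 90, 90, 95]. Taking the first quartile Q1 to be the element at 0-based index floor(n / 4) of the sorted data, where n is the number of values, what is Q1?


The list has n = 10 elements.
Q1 index = floor(10 / 4) = floor(2.5) = 2
Counting from index 0 in the sorted data, the element at index 2 is 42.
Final answer: 42


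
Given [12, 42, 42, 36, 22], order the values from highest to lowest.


Original list: [12, 42, 42, 36, 22]
Repeatedly take the largest remaining element:
  Remaining [12, 42, 42, 36, 22] -> largest is 42
  Remaining [12, 42, 36, 22] -> largest is 42
  Remaining [12, 36, 22] -> largest is 36
  Remaining [12, 22] -> largest is 22
  Remaining [12] -> largest is 12
Collecting the picks in order gives the descending list.
Final answer: [42, 42, 36, 22, 12]


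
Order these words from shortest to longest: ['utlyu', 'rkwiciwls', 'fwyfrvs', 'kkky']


Compute lengths:
  'utlyu' has length 5
  'rkwiciwls' has length 9
  'fwyfrvs' has length 7
  'kkky' has length 4
Lengths in increasing order: 4 < 5 < 7 < 9
Listing the words in that order gives the answer.
Final answer: ['kkky', 'utlyu', 'fwyfrvs', 'rkwiciwls']


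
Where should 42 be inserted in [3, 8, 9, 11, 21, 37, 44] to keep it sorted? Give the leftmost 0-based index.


List is sorted: [3, 8, 9, 11, 21, 37, 44]
We need the leftmost position where 42 can be inserted, i.e. the first index whose element is >= 42 (or the end of the list if none is).
Binary search with low=0, high=7 (0-based indices):
  low=0, high=7, mid=3: a[3]=11 < 42, so low = 4
  low=4, high=7, mid=5: a[5]=37 < 42, so low = 6
  low=6, high=7, mid=6: a[6]=44 >= 42, so high = 6
Now low = high = 6, so the insertion index is 6.
Final answer: 6


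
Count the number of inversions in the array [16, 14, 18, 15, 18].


For each element, count the later elements that are smaller than it:
  16 (index 0): smaller elements after it = [14, 15] -> 2
  14 (index 1): smaller elements after it = [] -> 0
  18 (index 2): smaller elements after it = [15] -> 1
  15 (index 3): smaller elements after it = [] -> 0
Total inversions = 2 + 0 + 1 + 0 = 3
Final answer: 3


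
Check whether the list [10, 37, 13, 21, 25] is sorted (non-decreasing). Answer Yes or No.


Check consecutive pairs:
  10 <= 37? True
  37 <= 13? False
  13 <= 21? True
  21 <= 25? True
1 consecutive pair(s) are out of order, so the list is not sorted.
Final answer: No


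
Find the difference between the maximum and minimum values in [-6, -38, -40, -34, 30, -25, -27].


Maximum value: 30
Minimum value: -40
Range = 30 - (-40) = 70
Final answer: 70


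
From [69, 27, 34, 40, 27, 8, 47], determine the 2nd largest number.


Sort descending: [69, 47, 40, 34, 27, 27, 8]
The 2nd element (1-indexed) is at index 1.
Value = 47
Final answer: 47


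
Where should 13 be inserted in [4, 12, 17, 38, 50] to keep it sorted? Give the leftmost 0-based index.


List is sorted: [4, 12, 17, 38, 50]
We need the leftmost position where 13 can be inserted, i.e. the first index whose element is >= 13 (or the end of the list if none is).
Binary search with low=0, high=5 (0-based indices):
  low=0, high=5, mid=2: a[2]=17 >= 13, so high = 2
  low=0, high=2, mid=1: a[1]=12 < 13, so low = 2
Now low = high = 2, so the insertion index is 2.
Final answer: 2


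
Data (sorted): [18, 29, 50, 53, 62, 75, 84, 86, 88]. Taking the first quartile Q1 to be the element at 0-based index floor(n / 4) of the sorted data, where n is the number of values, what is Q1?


The list has n = 9 elements.
Q1 index = floor(9 / 4) = floor(2.25) = 2
Counting from index 0 in the sorted data, the element at index 2 is 50.
Final answer: 50


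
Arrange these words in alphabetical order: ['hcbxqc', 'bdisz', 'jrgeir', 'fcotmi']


Compare strings character by character (the first differing letter decides):
  'bdisz' < 'fcotmi' since 'b' < 'f' at position 1
  'fcotmi' < 'hcbxqc' since 'f' < 'h' at position 1
  'hcbxqc' < 'jrgeir' since 'h' < 'j' at position 1
Chaining these comparisons gives the alphabetical order.
Final answer: ['bdisz', 'fcotmi', 'hcbxqc', 'jrgeir']


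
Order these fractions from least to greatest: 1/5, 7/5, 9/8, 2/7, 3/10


Convert to decimal for comparison:
  1/5 = 0.2
  7/5 = 1.4
  9/8 = 1.125
  2/7 = 0.2857
  3/10 = 0.3
Decimals in increasing order: 0.2 < 0.2857 < 0.3 < 1.125 < 1.4
Writing each back as its fraction gives the sorted order.
Final answer: 1/5, 2/7, 3/10, 9/8, 7/5


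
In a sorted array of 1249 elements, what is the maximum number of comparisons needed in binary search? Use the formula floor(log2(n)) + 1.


Binary search halves the search space each step.
Maximum comparisons = floor(log2(1249)) + 1
log2(1249) = 10.2866
floor(log2(1249)) = 10, so 10 + 1 = 11
Final answer: 11


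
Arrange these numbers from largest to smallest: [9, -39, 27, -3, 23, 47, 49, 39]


Original list: [9, -39, 27, -3, 23, 47, 49, 39]
Repeatedly take the largest remaining element:
  Remaining [9, -39, 27, -3, 23, 47, 49, 39] -> largest is 49
  Remaining [9, -39, 27, -3, 23, 47, 39] -> largest is 47
  Remaining [9, -39, 27, -3, 23, 39] -> largest is 39
  Remaining [9, -39, 27, -3, 23] -> largest is 27
  Remaining [9, -39, -3, 23] -> largest is 23
  Remaining [9, -39, -3] -> largest is 9
  Remaining [-39, -3] -> largest is -3
  Remaining [-39] -> largest is -39
Collecting the picks in order gives the descending list.
Final answer: [49, 47, 39, 27, 23, 9, -3, -39]


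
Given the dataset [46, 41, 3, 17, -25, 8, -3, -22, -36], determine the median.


First, sort the list: [-36, -25, -22, -3, 3, 8, 17, 41, 46]
The list has 9 elements (odd count).
The middle index is 4 (0-based), and the element there is 3.
Final answer: 3


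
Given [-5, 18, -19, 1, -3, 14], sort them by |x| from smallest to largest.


Compute absolute values:
  |-5| = 5
  |18| = 18
  |-19| = 19
  |1| = 1
  |-3| = 3
  |14| = 14
Absolute values in increasing order: 1 < 3 < 5 < 14 < 18 < 19
Listing the original numbers in that order gives the answer.
Final answer: [1, -3, -5, 14, 18, -19]


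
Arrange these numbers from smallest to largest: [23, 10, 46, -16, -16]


Original list: [23, 10, 46, -16, -16]
Repeatedly take the smallest remaining element:
  Remaining [23, 10, 46, -16, -16] -> smallest is -16
  Remaining [23, 10, 46, -16] -> smallest is -16
  Remaining [23, 10, 46] -> smallest is 10
  Remaining [23, 46] -> smallest is 23
  Remaining [46] -> smallest is 46
Collecting the picks in order gives the sorted list.
Final answer: [-16, -16, 10, 23, 46]


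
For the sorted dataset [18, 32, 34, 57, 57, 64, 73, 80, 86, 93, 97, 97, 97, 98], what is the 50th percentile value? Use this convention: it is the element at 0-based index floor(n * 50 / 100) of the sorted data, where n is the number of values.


The dataset has n = 14 elements.
Index = floor(14 * 50 / 100) = floor(700 / 100) = floor(7) = 7
Counting from index 0 in the sorted data, the element at index 7 is 80.
Final answer: 80


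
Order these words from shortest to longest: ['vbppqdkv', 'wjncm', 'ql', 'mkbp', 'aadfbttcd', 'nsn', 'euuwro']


Compute lengths:
  'vbppqdkv' has length 8
  'wjncm' has length 5
  'ql' has length 2
  'mkbp' has length 4
  'aadfbttcd' has length 9
  'nsn' has length 3
  'euuwro' has length 6
Lengths in increasing order: 2 < 3 < 4 < 5 < 6 < 8 < 9
Listing the words in that order gives the answer.
Final answer: ['ql', 'nsn', 'mkbp', 'wjncm', 'euuwro', 'vbppqdkv', 'aadfbttcd']


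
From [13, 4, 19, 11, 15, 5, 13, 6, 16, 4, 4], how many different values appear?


List all unique values:
Distinct values: [4, 5, 6, 11, 13, 15, 16, 19]
Count = 8
Final answer: 8


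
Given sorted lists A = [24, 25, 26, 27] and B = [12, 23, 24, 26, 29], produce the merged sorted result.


List A: [24, 25, 26, 27]
List B: [12, 23, 24, 26, 29]
Repeatedly compare the front elements and take the smaller:
  24 vs 12 -> take 12
  24 vs 23 -> take 23
  24 vs 24 -> take 24
  25 vs 24 -> take 24
  25 vs 26 -> take 25
  26 vs 26 -> take 26
  27 vs 26 -> take 26
  27 vs 29 -> take 27
  A is exhausted; append the rest of B: [29]
Final answer: [12, 23, 24, 24, 25, 26, 26, 27, 29]


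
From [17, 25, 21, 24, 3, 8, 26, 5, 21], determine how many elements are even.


Check each element:
  17 is odd
  25 is odd
  21 is odd
  24 is even
  3 is odd
  8 is even
  26 is even
  5 is odd
  21 is odd
Evens: [24, 8, 26]
Count of evens = 3
Final answer: 3


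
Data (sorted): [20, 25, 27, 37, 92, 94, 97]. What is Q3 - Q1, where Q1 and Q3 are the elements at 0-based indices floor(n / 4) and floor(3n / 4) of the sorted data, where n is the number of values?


The data has n = 7 elements.
Q1 index = floor(7 / 4) = floor(1.75) = 1; Q3 index = floor(3 * 7 / 4) = floor(5.25) = 5
Q1 = element at index 1 = 25
Q3 = element at index 5 = 94
IQR = 94 - 25 = 69
Final answer: 69


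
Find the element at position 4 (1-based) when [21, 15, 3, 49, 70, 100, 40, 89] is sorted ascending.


Sort ascending: [3, 15, 21, 40, 49, 70, 89, 100]
The 4th element (1-indexed) is at index 3.
Value = 40
Final answer: 40


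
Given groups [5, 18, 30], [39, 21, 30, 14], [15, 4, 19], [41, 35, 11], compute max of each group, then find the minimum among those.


Find max of each group:
  Group 1: [5, 18, 30] -> max = 30
  Group 2: [39, 21, 30, 14] -> max = 39
  Group 3: [15, 4, 19] -> max = 19
  Group 4: [41, 35, 11] -> max = 41
Maxes: [30, 39, 19, 41]
Minimum of maxes = 19
Final answer: 19


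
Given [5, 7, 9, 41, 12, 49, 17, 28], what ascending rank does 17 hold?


Sort ascending: [5, 7, 9, 12, 17, 28, 41, 49]
Find 17 in the sorted list.
17 is at position 5 (1-indexed).
Final answer: 5


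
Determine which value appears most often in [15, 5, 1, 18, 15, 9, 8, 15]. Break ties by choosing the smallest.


Count the frequency of each value:
  1 appears 1 time(s)
  5 appears 1 time(s)
  8 appears 1 time(s)
  9 appears 1 time(s)
  15 appears 3 time(s)
  18 appears 1 time(s)
Maximum frequency is 3.
Only 15 reaches that frequency, so it is the mode.
Final answer: 15


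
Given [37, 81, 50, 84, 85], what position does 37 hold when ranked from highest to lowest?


Sort descending: [85, 84, 81, 50, 37]
Find 37 in the sorted list.
37 is at position 5.
Final answer: 5


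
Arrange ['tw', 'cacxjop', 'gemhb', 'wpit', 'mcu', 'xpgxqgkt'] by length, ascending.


Compute lengths:
  'tw' has length 2
  'cacxjop' has length 7
  'gemhb' has length 5
  'wpit' has length 4
  'mcu' has length 3
  'xpgxqgkt' has length 8
Lengths in increasing order: 2 < 3 < 4 < 5 < 7 < 8
Listing the words in that order gives the answer.
Final answer: ['tw', 'mcu', 'wpit', 'gemhb', 'cacxjop', 'xpgxqgkt']


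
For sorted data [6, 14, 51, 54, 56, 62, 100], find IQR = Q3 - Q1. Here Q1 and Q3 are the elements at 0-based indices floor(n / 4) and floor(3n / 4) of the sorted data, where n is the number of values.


The data has n = 7 elements.
Q1 index = floor(7 / 4) = floor(1.75) = 1; Q3 index = floor(3 * 7 / 4) = floor(5.25) = 5
Q1 = element at index 1 = 14
Q3 = element at index 5 = 62
IQR = 62 - 14 = 48
Final answer: 48


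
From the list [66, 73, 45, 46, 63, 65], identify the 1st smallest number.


Sort ascending: [45, 46, 63, 65, 66, 73]
The 1st element (1-indexed) is at index 0.
Value = 45
Final answer: 45


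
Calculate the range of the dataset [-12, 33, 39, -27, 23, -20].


Maximum value: 39
Minimum value: -27
Range = 39 - (-27) = 66
Final answer: 66


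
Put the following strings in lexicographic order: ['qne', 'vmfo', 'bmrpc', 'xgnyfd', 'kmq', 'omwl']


Compare strings character by character (the first differing letter decides):
  'bmrpc' < 'kmq' since 'b' < 'k' at position 1
  'kmq' < 'omwl' since 'k' < 'o' at position 1
  'omwl' < 'qne' since 'o' < 'q' at position 1
  'qne' < 'vmfo' since 'q' < 'v' at position 1
  'vmfo' < 'xgnyfd' since 'v' < 'x' at position 1
Chaining these comparisons gives the alphabetical order.
Final answer: ['bmrpc', 'kmq', 'omwl', 'qne', 'vmfo', 'xgnyfd']


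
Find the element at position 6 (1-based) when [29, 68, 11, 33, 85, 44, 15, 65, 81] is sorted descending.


Sort descending: [85, 81, 68, 65, 44, 33, 29, 15, 11]
The 6th element (1-indexed) is at index 5.
Value = 33
Final answer: 33


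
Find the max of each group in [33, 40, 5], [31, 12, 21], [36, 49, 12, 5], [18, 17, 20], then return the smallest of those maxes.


Find max of each group:
  Group 1: [33, 40, 5] -> max = 40
  Group 2: [31, 12, 21] -> max = 31
  Group 3: [36, 49, 12, 5] -> max = 49
  Group 4: [18, 17, 20] -> max = 20
Maxes: [40, 31, 49, 20]
Minimum of maxes = 20
Final answer: 20


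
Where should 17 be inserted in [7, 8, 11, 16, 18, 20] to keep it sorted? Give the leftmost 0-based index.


List is sorted: [7, 8, 11, 16, 18, 20]
We need the leftmost position where 17 can be inserted, i.e. the first index whose element is >= 17 (or the end of the list if none is).
Binary search with low=0, high=6 (0-based indices):
  low=0, high=6, mid=3: a[3]=16 < 17, so low = 4
  low=4, high=6, mid=5: a[5]=20 >= 17, so high = 5
  low=4, high=5, mid=4: a[4]=18 >= 17, so high = 4
Now low = high = 4, so the insertion index is 4.
Final answer: 4


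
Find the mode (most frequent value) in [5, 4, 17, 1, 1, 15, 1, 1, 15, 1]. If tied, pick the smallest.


Count the frequency of each value:
  1 appears 5 time(s)
  4 appears 1 time(s)
  5 appears 1 time(s)
  15 appears 2 time(s)
  17 appears 1 time(s)
Maximum frequency is 5.
Only 1 reaches that frequency, so it is the mode.
Final answer: 1


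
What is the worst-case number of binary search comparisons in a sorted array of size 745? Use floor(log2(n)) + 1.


Binary search halves the search space each step.
Maximum comparisons = floor(log2(745)) + 1
log2(745) = 9.5411
floor(log2(745)) = 9, so 9 + 1 = 10
Final answer: 10


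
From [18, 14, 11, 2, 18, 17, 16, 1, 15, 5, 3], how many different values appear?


List all unique values:
Distinct values: [1, 2, 3, 5, 11, 14, 15, 16, 17, 18]
Count = 10
Final answer: 10


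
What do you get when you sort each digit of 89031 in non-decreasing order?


The number 89031 has digits: 8, 9, 0, 3, 1
Sorted: 0, 1, 3, 8, 9
Joining the sorted digits gives the result.
Final answer: 01389


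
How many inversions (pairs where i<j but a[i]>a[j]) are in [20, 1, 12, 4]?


For each element, count the later elements that are smaller than it:
  20 (index 0): smaller elements after it = [1, 12, 4] -> 3
  1 (index 1): smaller elements after it = [] -> 0
  12 (index 2): smaller elements after it = [4] -> 1
Total inversions = 3 + 0 + 1 = 4
Final answer: 4


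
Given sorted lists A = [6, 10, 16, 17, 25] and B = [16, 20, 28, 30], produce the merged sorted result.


List A: [6, 10, 16, 17, 25]
List B: [16, 20, 28, 30]
Repeatedly compare the front elements and take the smaller:
  6 vs 16 -> take 6
  10 vs 16 -> take 10
  16 vs 16 -> take 16
  17 vs 16 -> take 16
  17 vs 20 -> take 17
  25 vs 20 -> take 20
  25 vs 28 -> take 25
  A is exhausted; append the rest of B: [28, 30]
Final answer: [6, 10, 16, 16, 17, 20, 25, 28, 30]


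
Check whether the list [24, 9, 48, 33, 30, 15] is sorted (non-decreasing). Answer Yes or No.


Check consecutive pairs:
  24 <= 9? False
  9 <= 48? True
  48 <= 33? False
  33 <= 30? False
  30 <= 15? False
4 consecutive pair(s) are out of order, so the list is not sorted.
Final answer: No


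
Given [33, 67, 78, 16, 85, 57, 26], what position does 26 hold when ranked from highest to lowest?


Sort descending: [85, 78, 67, 57, 33, 26, 16]
Find 26 in the sorted list.
26 is at position 6.
Final answer: 6


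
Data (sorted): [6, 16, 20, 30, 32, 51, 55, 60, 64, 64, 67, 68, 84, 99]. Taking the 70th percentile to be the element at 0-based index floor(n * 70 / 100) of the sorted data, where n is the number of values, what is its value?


The dataset has n = 14 elements.
Index = floor(14 * 70 / 100) = floor(980 / 100) = floor(9.8) = 9
Counting from index 0 in the sorted data, the element at index 9 is 64.
Final answer: 64


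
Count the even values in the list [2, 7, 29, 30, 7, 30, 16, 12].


Check each element:
  2 is even
  7 is odd
  29 is odd
  30 is even
  7 is odd
  30 is even
  16 is even
  12 is even
Evens: [2, 30, 30, 16, 12]
Count of evens = 5
Final answer: 5


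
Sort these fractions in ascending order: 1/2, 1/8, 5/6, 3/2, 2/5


Convert to decimal for comparison:
  1/2 = 0.5
  1/8 = 0.125
  5/6 = 0.8333
  3/2 = 1.5
  2/5 = 0.4
Decimals in increasing order: 0.125 < 0.4 < 0.5 < 0.8333 < 1.5
Writing each back as its fraction gives the sorted order.
Final answer: 1/8, 2/5, 1/2, 5/6, 3/2


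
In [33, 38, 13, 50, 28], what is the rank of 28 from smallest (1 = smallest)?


Sort ascending: [13, 28, 33, 38, 50]
Find 28 in the sorted list.
28 is at position 2 (1-indexed).
Final answer: 2


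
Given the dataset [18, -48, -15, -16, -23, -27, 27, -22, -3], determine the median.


First, sort the list: [-48, -27, -23, -22, -16, -15, -3, 18, 27]
The list has 9 elements (odd count).
The middle index is 4 (0-based), and the element there is -16.
Final answer: -16


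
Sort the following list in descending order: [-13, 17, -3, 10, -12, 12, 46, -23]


Original list: [-13, 17, -3, 10, -12, 12, 46, -23]
Repeatedly take the largest remaining element:
  Remaining [-13, 17, -3, 10, -12, 12, 46, -23] -> largest is 46
  Remaining [-13, 17, -3, 10, -12, 12, -23] -> largest is 17
  Remaining [-13, -3, 10, -12, 12, -23] -> largest is 12
  Remaining [-13, -3, 10, -12, -23] -> largest is 10
  Remaining [-13, -3, -12, -23] -> largest is -3
  Remaining [-13, -12, -23] -> largest is -12
  Remaining [-13, -23] -> largest is -13
  Remaining [-23] -> largest is -23
Collecting the picks in order gives the descending list.
Final answer: [46, 17, 12, 10, -3, -12, -13, -23]


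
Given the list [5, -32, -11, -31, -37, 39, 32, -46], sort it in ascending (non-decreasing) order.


Original list: [5, -32, -11, -31, -37, 39, 32, -46]
Repeatedly take the smallest remaining element:
  Remaining [5, -32, -11, -31, -37, 39, 32, -46] -> smallest is -46
  Remaining [5, -32, -11, -31, -37, 39, 32] -> smallest is -37
  Remaining [5, -32, -11, -31, 39, 32] -> smallest is -32
  Remaining [5, -11, -31, 39, 32] -> smallest is -31
  Remaining [5, -11, 39, 32] -> smallest is -11
  Remaining [5, 39, 32] -> smallest is 5
  Remaining [39, 32] -> smallest is 32
  Remaining [39] -> smallest is 39
Collecting the picks in order gives the sorted list.
Final answer: [-46, -37, -32, -31, -11, 5, 32, 39]


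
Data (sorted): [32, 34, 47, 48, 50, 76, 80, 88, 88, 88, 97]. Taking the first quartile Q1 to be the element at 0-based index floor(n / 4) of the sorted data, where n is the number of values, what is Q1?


The list has n = 11 elements.
Q1 index = floor(11 / 4) = floor(2.75) = 2
Counting from index 0 in the sorted data, the element at index 2 is 47.
Final answer: 47


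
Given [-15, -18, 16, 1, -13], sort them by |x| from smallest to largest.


Compute absolute values:
  |-15| = 15
  |-18| = 18
  |16| = 16
  |1| = 1
  |-13| = 13
Absolute values in increasing order: 1 < 13 < 15 < 16 < 18
Listing the original numbers in that order gives the answer.
Final answer: [1, -13, -15, 16, -18]


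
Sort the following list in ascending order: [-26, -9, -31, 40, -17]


Original list: [-26, -9, -31, 40, -17]
Repeatedly take the smallest remaining element:
  Remaining [-26, -9, -31, 40, -17] -> smallest is -31
  Remaining [-26, -9, 40, -17] -> smallest is -26
  Remaining [-9, 40, -17] -> smallest is -17
  Remaining [-9, 40] -> smallest is -9
  Remaining [40] -> smallest is 40
Collecting the picks in order gives the sorted list.
Final answer: [-31, -26, -17, -9, 40]


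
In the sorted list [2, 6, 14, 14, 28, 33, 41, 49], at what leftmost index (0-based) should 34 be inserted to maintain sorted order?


List is sorted: [2, 6, 14, 14, 28, 33, 41, 49]
We need the leftmost position where 34 can be inserted, i.e. the first index whose element is >= 34 (or the end of the list if none is).
Binary search with low=0, high=8 (0-based indices):
  low=0, high=8, mid=4: a[4]=28 < 34, so low = 5
  low=5, high=8, mid=6: a[6]=41 >= 34, so high = 6
  low=5, high=6, mid=5: a[5]=33 < 34, so low = 6
Now low = high = 6, so the insertion index is 6.
Final answer: 6


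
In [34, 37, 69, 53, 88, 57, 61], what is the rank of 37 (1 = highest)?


Sort descending: [88, 69, 61, 57, 53, 37, 34]
Find 37 in the sorted list.
37 is at position 6.
Final answer: 6


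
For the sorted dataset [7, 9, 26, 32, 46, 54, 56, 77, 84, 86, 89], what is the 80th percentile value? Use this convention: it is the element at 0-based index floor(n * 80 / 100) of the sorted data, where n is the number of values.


The dataset has n = 11 elements.
Index = floor(11 * 80 / 100) = floor(880 / 100) = floor(8.8) = 8
Counting from index 0 in the sorted data, the element at index 8 is 84.
Final answer: 84


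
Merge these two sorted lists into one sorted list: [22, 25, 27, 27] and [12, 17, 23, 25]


List A: [22, 25, 27, 27]
List B: [12, 17, 23, 25]
Repeatedly compare the front elements and take the smaller:
  22 vs 12 -> take 12
  22 vs 17 -> take 17
  22 vs 23 -> take 22
  25 vs 23 -> take 23
  25 vs 25 -> take 25
  27 vs 25 -> take 25
  B is exhausted; append the rest of A: [27, 27]
Final answer: [12, 17, 22, 23, 25, 25, 27, 27]


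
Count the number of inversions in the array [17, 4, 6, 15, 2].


For each element, count the later elements that are smaller than it:
  17 (index 0): smaller elements after it = [4, 6, 15, 2] -> 4
  4 (index 1): smaller elements after it = [2] -> 1
  6 (index 2): smaller elements after it = [2] -> 1
  15 (index 3): smaller elements after it = [2] -> 1
Total inversions = 4 + 1 + 1 + 1 = 7
Final answer: 7


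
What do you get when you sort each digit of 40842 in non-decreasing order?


The number 40842 has digits: 4, 0, 8, 4, 2
Sorted: 0, 2, 4, 4, 8
Joining the sorted digits gives the result.
Final answer: 02448


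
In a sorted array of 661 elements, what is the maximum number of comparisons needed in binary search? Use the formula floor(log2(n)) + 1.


Binary search halves the search space each step.
Maximum comparisons = floor(log2(661)) + 1
log2(661) = 9.3685
floor(log2(661)) = 9, so 9 + 1 = 10
Final answer: 10


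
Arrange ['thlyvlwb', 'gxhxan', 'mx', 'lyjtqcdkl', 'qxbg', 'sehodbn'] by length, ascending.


Compute lengths:
  'thlyvlwb' has length 8
  'gxhxan' has length 6
  'mx' has length 2
  'lyjtqcdkl' has length 9
  'qxbg' has length 4
  'sehodbn' has length 7
Lengths in increasing order: 2 < 4 < 6 < 7 < 8 < 9
Listing the words in that order gives the answer.
Final answer: ['mx', 'qxbg', 'gxhxan', 'sehodbn', 'thlyvlwb', 'lyjtqcdkl']


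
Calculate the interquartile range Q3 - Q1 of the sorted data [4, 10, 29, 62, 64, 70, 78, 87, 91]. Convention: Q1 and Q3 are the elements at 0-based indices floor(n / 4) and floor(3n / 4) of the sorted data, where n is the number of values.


The data has n = 9 elements.
Q1 index = floor(9 / 4) = floor(2.25) = 2; Q3 index = floor(3 * 9 / 4) = floor(6.75) = 6
Q1 = element at index 2 = 29
Q3 = element at index 6 = 78
IQR = 78 - 29 = 49
Final answer: 49


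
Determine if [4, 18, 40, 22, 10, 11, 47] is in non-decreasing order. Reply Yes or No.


Check consecutive pairs:
  4 <= 18? True
  18 <= 40? True
  40 <= 22? False
  22 <= 10? False
  10 <= 11? True
  11 <= 47? True
2 consecutive pair(s) are out of order, so the list is not sorted.
Final answer: No


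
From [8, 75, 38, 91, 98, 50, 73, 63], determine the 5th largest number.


Sort descending: [98, 91, 75, 73, 63, 50, 38, 8]
The 5th element (1-indexed) is at index 4.
Value = 63
Final answer: 63


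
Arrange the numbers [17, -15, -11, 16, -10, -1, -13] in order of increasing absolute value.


Compute absolute values:
  |17| = 17
  |-15| = 15
  |-11| = 11
  |16| = 16
  |-10| = 10
  |-1| = 1
  |-13| = 13
Absolute values in increasing order: 1 < 10 < 11 < 13 < 15 < 16 < 17
Listing the original numbers in that order gives the answer.
Final answer: [-1, -10, -11, -13, -15, 16, 17]


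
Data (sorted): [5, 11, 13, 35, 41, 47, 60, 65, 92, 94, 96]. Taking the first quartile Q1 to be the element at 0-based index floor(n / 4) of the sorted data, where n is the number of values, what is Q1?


The list has n = 11 elements.
Q1 index = floor(11 / 4) = floor(2.75) = 2
Counting from index 0 in the sorted data, the element at index 2 is 13.
Final answer: 13


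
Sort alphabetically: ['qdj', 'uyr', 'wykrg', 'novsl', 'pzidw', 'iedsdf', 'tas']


Compare strings character by character (the first differing letter decides):
  'iedsdf' < 'novsl' since 'i' < 'n' at position 1
  'novsl' < 'pzidw' since 'n' < 'p' at position 1
  'pzidw' < 'qdj' since 'p' < 'q' at position 1
  'qdj' < 'tas' since 'q' < 't' at position 1
  'tas' < 'uyr' since 't' < 'u' at position 1
  'uyr' < 'wykrg' since 'u' < 'w' at position 1
Chaining these comparisons gives the alphabetical order.
Final answer: ['iedsdf', 'novsl', 'pzidw', 'qdj', 'tas', 'uyr', 'wykrg']


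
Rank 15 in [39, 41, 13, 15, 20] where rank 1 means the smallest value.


Sort ascending: [13, 15, 20, 39, 41]
Find 15 in the sorted list.
15 is at position 2 (1-indexed).
Final answer: 2


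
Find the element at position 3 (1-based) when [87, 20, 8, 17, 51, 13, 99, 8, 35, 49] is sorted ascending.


Sort ascending: [8, 8, 13, 17, 20, 35, 49, 51, 87, 99]
The 3rd element (1-indexed) is at index 2.
Value = 13
Final answer: 13


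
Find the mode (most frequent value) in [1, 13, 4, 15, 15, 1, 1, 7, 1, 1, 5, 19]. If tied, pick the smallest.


Count the frequency of each value:
  1 appears 5 time(s)
  4 appears 1 time(s)
  5 appears 1 time(s)
  7 appears 1 time(s)
  13 appears 1 time(s)
  15 appears 2 time(s)
  19 appears 1 time(s)
Maximum frequency is 5.
Only 1 reaches that frequency, so it is the mode.
Final answer: 1


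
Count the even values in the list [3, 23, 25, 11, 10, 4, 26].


Check each element:
  3 is odd
  23 is odd
  25 is odd
  11 is odd
  10 is even
  4 is even
  26 is even
Evens: [10, 4, 26]
Count of evens = 3
Final answer: 3


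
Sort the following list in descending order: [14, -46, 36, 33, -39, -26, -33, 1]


Original list: [14, -46, 36, 33, -39, -26, -33, 1]
Repeatedly take the largest remaining element:
  Remaining [14, -46, 36, 33, -39, -26, -33, 1] -> largest is 36
  Remaining [14, -46, 33, -39, -26, -33, 1] -> largest is 33
  Remaining [14, -46, -39, -26, -33, 1] -> largest is 14
  Remaining [-46, -39, -26, -33, 1] -> largest is 1
  Remaining [-46, -39, -26, -33] -> largest is -26
  Remaining [-46, -39, -33] -> largest is -33
  Remaining [-46, -39] -> largest is -39
  Remaining [-46] -> largest is -46
Collecting the picks in order gives the descending list.
Final answer: [36, 33, 14, 1, -26, -33, -39, -46]


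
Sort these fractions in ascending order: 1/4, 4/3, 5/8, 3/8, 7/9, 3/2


Convert to decimal for comparison:
  1/4 = 0.25
  4/3 = 1.3333
  5/8 = 0.625
  3/8 = 0.375
  7/9 = 0.7778
  3/2 = 1.5
Decimals in increasing order: 0.25 < 0.375 < 0.625 < 0.7778 < 1.3333 < 1.5
Writing each back as its fraction gives the sorted order.
Final answer: 1/4, 3/8, 5/8, 7/9, 4/3, 3/2


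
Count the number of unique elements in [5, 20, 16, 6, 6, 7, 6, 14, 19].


List all unique values:
Distinct values: [5, 6, 7, 14, 16, 19, 20]
Count = 7
Final answer: 7


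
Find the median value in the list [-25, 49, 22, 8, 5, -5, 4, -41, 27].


First, sort the list: [-41, -25, -5, 4, 5, 8, 22, 27, 49]
The list has 9 elements (odd count).
The middle index is 4 (0-based), and the element there is 5.
Final answer: 5


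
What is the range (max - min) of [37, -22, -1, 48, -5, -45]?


Maximum value: 48
Minimum value: -45
Range = 48 - (-45) = 93
Final answer: 93


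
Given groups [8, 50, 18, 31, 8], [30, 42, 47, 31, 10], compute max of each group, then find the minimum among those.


Find max of each group:
  Group 1: [8, 50, 18, 31, 8] -> max = 50
  Group 2: [30, 42, 47, 31, 10] -> max = 47
Maxes: [50, 47]
Minimum of maxes = 47
Final answer: 47


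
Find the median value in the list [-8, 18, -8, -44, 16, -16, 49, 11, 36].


First, sort the list: [-44, -16, -8, -8, 11, 16, 18, 36, 49]
The list has 9 elements (odd count).
The middle index is 4 (0-based), and the element there is 11.
Final answer: 11


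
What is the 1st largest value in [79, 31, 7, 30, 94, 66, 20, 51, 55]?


Sort descending: [94, 79, 66, 55, 51, 31, 30, 20, 7]
The 1st element (1-indexed) is at index 0.
Value = 94
Final answer: 94


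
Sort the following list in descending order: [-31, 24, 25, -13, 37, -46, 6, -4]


Original list: [-31, 24, 25, -13, 37, -46, 6, -4]
Repeatedly take the largest remaining element:
  Remaining [-31, 24, 25, -13, 37, -46, 6, -4] -> largest is 37
  Remaining [-31, 24, 25, -13, -46, 6, -4] -> largest is 25
  Remaining [-31, 24, -13, -46, 6, -4] -> largest is 24
  Remaining [-31, -13, -46, 6, -4] -> largest is 6
  Remaining [-31, -13, -46, -4] -> largest is -4
  Remaining [-31, -13, -46] -> largest is -13
  Remaining [-31, -46] -> largest is -31
  Remaining [-46] -> largest is -46
Collecting the picks in order gives the descending list.
Final answer: [37, 25, 24, 6, -4, -13, -31, -46]


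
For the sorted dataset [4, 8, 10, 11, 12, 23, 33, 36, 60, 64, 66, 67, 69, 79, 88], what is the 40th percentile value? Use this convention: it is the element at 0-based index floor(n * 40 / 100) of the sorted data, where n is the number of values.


The dataset has n = 15 elements.
Index = floor(15 * 40 / 100) = floor(600 / 100) = floor(6) = 6
Counting from index 0 in the sorted data, the element at index 6 is 33.
Final answer: 33


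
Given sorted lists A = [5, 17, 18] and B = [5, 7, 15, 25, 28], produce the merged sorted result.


List A: [5, 17, 18]
List B: [5, 7, 15, 25, 28]
Repeatedly compare the front elements and take the smaller:
  5 vs 5 -> take 5
  17 vs 5 -> take 5
  17 vs 7 -> take 7
  17 vs 15 -> take 15
  17 vs 25 -> take 17
  18 vs 25 -> take 18
  A is exhausted; append the rest of B: [25, 28]
Final answer: [5, 5, 7, 15, 17, 18, 25, 28]


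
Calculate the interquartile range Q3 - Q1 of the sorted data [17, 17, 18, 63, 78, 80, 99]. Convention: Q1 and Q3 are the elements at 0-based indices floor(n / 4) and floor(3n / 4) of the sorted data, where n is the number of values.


The data has n = 7 elements.
Q1 index = floor(7 / 4) = floor(1.75) = 1; Q3 index = floor(3 * 7 / 4) = floor(5.25) = 5
Q1 = element at index 1 = 17
Q3 = element at index 5 = 80
IQR = 80 - 17 = 63
Final answer: 63


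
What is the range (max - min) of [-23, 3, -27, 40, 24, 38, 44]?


Maximum value: 44
Minimum value: -27
Range = 44 - (-27) = 71
Final answer: 71


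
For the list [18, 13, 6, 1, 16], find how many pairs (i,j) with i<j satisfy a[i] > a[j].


For each element, count the later elements that are smaller than it:
  18 (index 0): smaller elements after it = [13, 6, 1, 16] -> 4
  13 (index 1): smaller elements after it = [6, 1] -> 2
  6 (index 2): smaller elements after it = [1] -> 1
  1 (index 3): smaller elements after it = [] -> 0
Total inversions = 4 + 2 + 1 + 0 = 7
Final answer: 7


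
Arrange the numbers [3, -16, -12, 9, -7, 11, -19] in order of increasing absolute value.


Compute absolute values:
  |3| = 3
  |-16| = 16
  |-12| = 12
  |9| = 9
  |-7| = 7
  |11| = 11
  |-19| = 19
Absolute values in increasing order: 3 < 7 < 9 < 11 < 12 < 16 < 19
Listing the original numbers in that order gives the answer.
Final answer: [3, -7, 9, 11, -12, -16, -19]


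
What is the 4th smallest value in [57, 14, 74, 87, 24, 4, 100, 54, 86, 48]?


Sort ascending: [4, 14, 24, 48, 54, 57, 74, 86, 87, 100]
The 4th element (1-indexed) is at index 3.
Value = 48
Final answer: 48


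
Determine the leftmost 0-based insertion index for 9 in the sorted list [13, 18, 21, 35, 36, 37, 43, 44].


List is sorted: [13, 18, 21, 35, 36, 37, 43, 44]
We need the leftmost position where 9 can be inserted, i.e. the first index whose element is >= 9 (or the end of the list if none is).
Binary search with low=0, high=8 (0-based indices):
  low=0, high=8, mid=4: a[4]=36 >= 9, so high = 4
  low=0, high=4, mid=2: a[2]=21 >= 9, so high = 2
  low=0, high=2, mid=1: a[1]=18 >= 9, so high = 1
  low=0, high=1, mid=0: a[0]=13 >= 9, so high = 0
Now low = high = 0, so the insertion index is 0.
Final answer: 0


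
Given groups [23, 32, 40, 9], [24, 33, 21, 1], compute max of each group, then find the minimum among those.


Find max of each group:
  Group 1: [23, 32, 40, 9] -> max = 40
  Group 2: [24, 33, 21, 1] -> max = 33
Maxes: [40, 33]
Minimum of maxes = 33
Final answer: 33


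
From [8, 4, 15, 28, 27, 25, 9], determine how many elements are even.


Check each element:
  8 is even
  4 is even
  15 is odd
  28 is even
  27 is odd
  25 is odd
  9 is odd
Evens: [8, 4, 28]
Count of evens = 3
Final answer: 3


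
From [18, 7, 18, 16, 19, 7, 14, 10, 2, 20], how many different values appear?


List all unique values:
Distinct values: [2, 7, 10, 14, 16, 18, 19, 20]
Count = 8
Final answer: 8


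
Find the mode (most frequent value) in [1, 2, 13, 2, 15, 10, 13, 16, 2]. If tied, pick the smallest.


Count the frequency of each value:
  1 appears 1 time(s)
  2 appears 3 time(s)
  10 appears 1 time(s)
  13 appears 2 time(s)
  15 appears 1 time(s)
  16 appears 1 time(s)
Maximum frequency is 3.
Only 2 reaches that frequency, so it is the mode.
Final answer: 2


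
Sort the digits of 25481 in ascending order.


The number 25481 has digits: 2, 5, 4, 8, 1
Sorted: 1, 2, 4, 5, 8
Joining the sorted digits gives the result.
Final answer: 12458


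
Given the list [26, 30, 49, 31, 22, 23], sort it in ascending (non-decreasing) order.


Original list: [26, 30, 49, 31, 22, 23]
Repeatedly take the smallest remaining element:
  Remaining [26, 30, 49, 31, 22, 23] -> smallest is 22
  Remaining [26, 30, 49, 31, 23] -> smallest is 23
  Remaining [26, 30, 49, 31] -> smallest is 26
  Remaining [30, 49, 31] -> smallest is 30
  Remaining [49, 31] -> smallest is 31
  Remaining [49] -> smallest is 49
Collecting the picks in order gives the sorted list.
Final answer: [22, 23, 26, 30, 31, 49]


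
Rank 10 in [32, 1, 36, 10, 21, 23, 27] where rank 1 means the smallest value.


Sort ascending: [1, 10, 21, 23, 27, 32, 36]
Find 10 in the sorted list.
10 is at position 2 (1-indexed).
Final answer: 2


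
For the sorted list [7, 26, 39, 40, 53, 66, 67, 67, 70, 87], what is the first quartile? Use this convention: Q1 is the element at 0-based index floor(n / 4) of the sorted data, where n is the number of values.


The list has n = 10 elements.
Q1 index = floor(10 / 4) = floor(2.5) = 2
Counting from index 0 in the sorted data, the element at index 2 is 39.
Final answer: 39


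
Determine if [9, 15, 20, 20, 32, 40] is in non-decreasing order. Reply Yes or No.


Check consecutive pairs:
  9 <= 15? True
  15 <= 20? True
  20 <= 20? True
  20 <= 32? True
  32 <= 40? True
Every consecutive pair is in order, so the list is non-decreasing.
Final answer: Yes


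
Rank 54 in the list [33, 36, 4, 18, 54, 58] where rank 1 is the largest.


Sort descending: [58, 54, 36, 33, 18, 4]
Find 54 in the sorted list.
54 is at position 2.
Final answer: 2


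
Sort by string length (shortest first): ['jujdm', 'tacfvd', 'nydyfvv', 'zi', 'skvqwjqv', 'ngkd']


Compute lengths:
  'jujdm' has length 5
  'tacfvd' has length 6
  'nydyfvv' has length 7
  'zi' has length 2
  'skvqwjqv' has length 8
  'ngkd' has length 4
Lengths in increasing order: 2 < 4 < 5 < 6 < 7 < 8
Listing the words in that order gives the answer.
Final answer: ['zi', 'ngkd', 'jujdm', 'tacfvd', 'nydyfvv', 'skvqwjqv']


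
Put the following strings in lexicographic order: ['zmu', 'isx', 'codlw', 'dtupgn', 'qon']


Compare strings character by character (the first differing letter decides):
  'codlw' < 'dtupgn' since 'c' < 'd' at position 1
  'dtupgn' < 'isx' since 'd' < 'i' at position 1
  'isx' < 'qon' since 'i' < 'q' at position 1
  'qon' < 'zmu' since 'q' < 'z' at position 1
Chaining these comparisons gives the alphabetical order.
Final answer: ['codlw', 'dtupgn', 'isx', 'qon', 'zmu']


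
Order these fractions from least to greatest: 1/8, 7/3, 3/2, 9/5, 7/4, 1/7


Convert to decimal for comparison:
  1/8 = 0.125
  7/3 = 2.3333
  3/2 = 1.5
  9/5 = 1.8
  7/4 = 1.75
  1/7 = 0.1429
Decimals in increasing order: 0.125 < 0.1429 < 1.5 < 1.75 < 1.8 < 2.3333
Writing each back as its fraction gives the sorted order.
Final answer: 1/8, 1/7, 3/2, 7/4, 9/5, 7/3


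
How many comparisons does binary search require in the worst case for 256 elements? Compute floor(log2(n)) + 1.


Binary search halves the search space each step.
Maximum comparisons = floor(log2(256)) + 1
log2(256) = 8.0
floor(log2(256)) = 8, so 8 + 1 = 9
Final answer: 9


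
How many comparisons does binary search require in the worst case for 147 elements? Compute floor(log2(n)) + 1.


Binary search halves the search space each step.
Maximum comparisons = floor(log2(147)) + 1
log2(147) = 7.1997
floor(log2(147)) = 7, so 7 + 1 = 8
Final answer: 8


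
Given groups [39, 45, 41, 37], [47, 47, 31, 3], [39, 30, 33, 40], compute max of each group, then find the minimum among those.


Find max of each group:
  Group 1: [39, 45, 41, 37] -> max = 45
  Group 2: [47, 47, 31, 3] -> max = 47
  Group 3: [39, 30, 33, 40] -> max = 40
Maxes: [45, 47, 40]
Minimum of maxes = 40
Final answer: 40


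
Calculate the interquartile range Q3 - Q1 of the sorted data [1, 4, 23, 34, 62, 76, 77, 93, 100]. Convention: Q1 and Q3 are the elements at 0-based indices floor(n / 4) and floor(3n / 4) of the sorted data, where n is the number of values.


The data has n = 9 elements.
Q1 index = floor(9 / 4) = floor(2.25) = 2; Q3 index = floor(3 * 9 / 4) = floor(6.75) = 6
Q1 = element at index 2 = 23
Q3 = element at index 6 = 77
IQR = 77 - 23 = 54
Final answer: 54


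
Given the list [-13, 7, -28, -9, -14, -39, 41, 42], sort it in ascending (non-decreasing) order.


Original list: [-13, 7, -28, -9, -14, -39, 41, 42]
Repeatedly take the smallest remaining element:
  Remaining [-13, 7, -28, -9, -14, -39, 41, 42] -> smallest is -39
  Remaining [-13, 7, -28, -9, -14, 41, 42] -> smallest is -28
  Remaining [-13, 7, -9, -14, 41, 42] -> smallest is -14
  Remaining [-13, 7, -9, 41, 42] -> smallest is -13
  Remaining [7, -9, 41, 42] -> smallest is -9
  Remaining [7, 41, 42] -> smallest is 7
  Remaining [41, 42] -> smallest is 41
  Remaining [42] -> smallest is 42
Collecting the picks in order gives the sorted list.
Final answer: [-39, -28, -14, -13, -9, 7, 41, 42]


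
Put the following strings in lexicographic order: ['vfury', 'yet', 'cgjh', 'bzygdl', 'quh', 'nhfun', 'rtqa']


Compare strings character by character (the first differing letter decides):
  'bzygdl' < 'cgjh' since 'b' < 'c' at position 1
  'cgjh' < 'nhfun' since 'c' < 'n' at position 1
  'nhfun' < 'quh' since 'n' < 'q' at position 1
  'quh' < 'rtqa' since 'q' < 'r' at position 1
  'rtqa' < 'vfury' since 'r' < 'v' at position 1
  'vfury' < 'yet' since 'v' < 'y' at position 1
Chaining these comparisons gives the alphabetical order.
Final answer: ['bzygdl', 'cgjh', 'nhfun', 'quh', 'rtqa', 'vfury', 'yet']
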